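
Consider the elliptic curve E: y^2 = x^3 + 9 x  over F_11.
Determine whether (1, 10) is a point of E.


Check whether y^2 = x^3 + 9 x + 0 (mod 11) for (x, y) = (1, 10).
LHS: y^2 = 10^2 mod 11 = 1
RHS: x^3 + 9 x + 0 = 1^3 + 9*1 + 0 mod 11 = 10
LHS != RHS

No, not on the curve


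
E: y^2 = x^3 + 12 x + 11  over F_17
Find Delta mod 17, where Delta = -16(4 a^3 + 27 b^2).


4 a^3 + 27 b^2 = 4*12^3 + 27*11^2 = 6912 + 3267 = 10179
Delta = -16 * (10179) = -162864
Delta mod 17 = 13

Delta = 13 (mod 17)


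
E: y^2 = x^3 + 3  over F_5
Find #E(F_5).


For each x in F_5, count y with y^2 = x^3 + 0 x + 3 mod 5:
  x = 1: RHS = 4, y in [2, 3]  -> 2 point(s)
  x = 2: RHS = 1, y in [1, 4]  -> 2 point(s)
  x = 3: RHS = 0, y in [0]  -> 1 point(s)
Affine points: 5. Add the point at infinity: total = 6.

#E(F_5) = 6


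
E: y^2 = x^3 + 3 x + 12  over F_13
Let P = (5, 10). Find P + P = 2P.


Doubling: s = (3 x1^2 + a) / (2 y1)
s = (3*5^2 + 3) / (2*10) mod 13 = 0
x3 = s^2 - 2 x1 mod 13 = 0^2 - 2*5 = 3
y3 = s (x1 - x3) - y1 mod 13 = 0 * (5 - 3) - 10 = 3

2P = (3, 3)


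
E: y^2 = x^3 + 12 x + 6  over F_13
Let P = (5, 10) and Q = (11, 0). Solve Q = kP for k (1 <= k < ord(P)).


Enumerate multiples of P until we hit Q = (11, 0):
  1P = (5, 10)
  2P = (2, 5)
  3P = (3, 2)
  4P = (8, 4)
  5P = (4, 1)
  6P = (7, 11)
  7P = (11, 0)
Match found at i = 7.

k = 7


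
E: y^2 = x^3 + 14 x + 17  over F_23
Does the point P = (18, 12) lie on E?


Check whether y^2 = x^3 + 14 x + 17 (mod 23) for (x, y) = (18, 12).
LHS: y^2 = 12^2 mod 23 = 6
RHS: x^3 + 14 x + 17 = 18^3 + 14*18 + 17 mod 23 = 6
LHS = RHS

Yes, on the curve


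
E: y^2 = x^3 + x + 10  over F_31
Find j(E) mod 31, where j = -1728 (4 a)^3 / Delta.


Delta = -16(4 a^3 + 27 b^2) mod 31 = 12
-1728 * (4 a)^3 = -1728 * (4*1)^3 mod 31 = 16
j = 16 * 12^(-1) mod 31 = 22

j = 22 (mod 31)


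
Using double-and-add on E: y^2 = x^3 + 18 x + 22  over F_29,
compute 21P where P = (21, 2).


k = 21 = 10101_2 (binary, LSB first: 10101)
Double-and-add from P = (21, 2):
  bit 0 = 1: acc = O + (21, 2) = (21, 2)
  bit 1 = 0: acc unchanged = (21, 2)
  bit 2 = 1: acc = (21, 2) + (4, 10) = (27, 23)
  bit 3 = 0: acc unchanged = (27, 23)
  bit 4 = 1: acc = (27, 23) + (18, 28) = (4, 19)

21P = (4, 19)


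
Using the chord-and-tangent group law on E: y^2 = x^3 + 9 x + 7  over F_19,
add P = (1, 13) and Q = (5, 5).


P != Q, so use the chord formula.
s = (y2 - y1) / (x2 - x1) = (11) / (4) mod 19 = 17
x3 = s^2 - x1 - x2 mod 19 = 17^2 - 1 - 5 = 17
y3 = s (x1 - x3) - y1 mod 19 = 17 * (1 - 17) - 13 = 0

P + Q = (17, 0)


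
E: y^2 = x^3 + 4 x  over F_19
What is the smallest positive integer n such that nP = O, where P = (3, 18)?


Compute successive multiples of P until we hit O:
  1P = (3, 18)
  2P = (11, 11)
  3P = (12, 16)
  4P = (1, 9)
  5P = (2, 15)
  6P = (4, 17)
  7P = (13, 11)
  8P = (9, 9)
  ... (continuing to 20P)
  20P = O

ord(P) = 20


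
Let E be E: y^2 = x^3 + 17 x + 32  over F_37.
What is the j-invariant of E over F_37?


Delta = -16(4 a^3 + 27 b^2) mod 37 = 35
-1728 * (4 a)^3 = -1728 * (4*17)^3 mod 37 = 29
j = 29 * 35^(-1) mod 37 = 4

j = 4 (mod 37)


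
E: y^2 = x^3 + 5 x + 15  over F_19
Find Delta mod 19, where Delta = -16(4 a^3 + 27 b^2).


4 a^3 + 27 b^2 = 4*5^3 + 27*15^2 = 500 + 6075 = 6575
Delta = -16 * (6575) = -105200
Delta mod 19 = 3

Delta = 3 (mod 19)


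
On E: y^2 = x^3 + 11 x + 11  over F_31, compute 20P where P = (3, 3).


k = 20 = 10100_2 (binary, LSB first: 00101)
Double-and-add from P = (3, 3):
  bit 0 = 0: acc unchanged = O
  bit 1 = 0: acc unchanged = O
  bit 2 = 1: acc = O + (25, 15) = (25, 15)
  bit 3 = 0: acc unchanged = (25, 15)
  bit 4 = 1: acc = (25, 15) + (20, 27) = (24, 26)

20P = (24, 26)


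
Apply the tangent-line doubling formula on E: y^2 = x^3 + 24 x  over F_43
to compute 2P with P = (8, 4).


Doubling: s = (3 x1^2 + a) / (2 y1)
s = (3*8^2 + 24) / (2*4) mod 43 = 27
x3 = s^2 - 2 x1 mod 43 = 27^2 - 2*8 = 25
y3 = s (x1 - x3) - y1 mod 43 = 27 * (8 - 25) - 4 = 10

2P = (25, 10)


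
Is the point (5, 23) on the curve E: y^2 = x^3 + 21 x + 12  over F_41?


Check whether y^2 = x^3 + 21 x + 12 (mod 41) for (x, y) = (5, 23).
LHS: y^2 = 23^2 mod 41 = 37
RHS: x^3 + 21 x + 12 = 5^3 + 21*5 + 12 mod 41 = 37
LHS = RHS

Yes, on the curve


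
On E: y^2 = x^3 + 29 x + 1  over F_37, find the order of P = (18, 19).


Compute successive multiples of P until we hit O:
  1P = (18, 19)
  2P = (5, 7)
  3P = (5, 30)
  4P = (18, 18)
  5P = O

ord(P) = 5


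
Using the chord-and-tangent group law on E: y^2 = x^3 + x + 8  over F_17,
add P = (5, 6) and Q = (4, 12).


P != Q, so use the chord formula.
s = (y2 - y1) / (x2 - x1) = (6) / (16) mod 17 = 11
x3 = s^2 - x1 - x2 mod 17 = 11^2 - 5 - 4 = 10
y3 = s (x1 - x3) - y1 mod 17 = 11 * (5 - 10) - 6 = 7

P + Q = (10, 7)


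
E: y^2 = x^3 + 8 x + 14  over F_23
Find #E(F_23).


For each x in F_23, count y with y^2 = x^3 + 8 x + 14 mod 23:
  x = 1: RHS = 0, y in [0]  -> 1 point(s)
  x = 4: RHS = 18, y in [8, 15]  -> 2 point(s)
  x = 5: RHS = 18, y in [8, 15]  -> 2 point(s)
  x = 6: RHS = 2, y in [5, 18]  -> 2 point(s)
  x = 10: RHS = 13, y in [6, 17]  -> 2 point(s)
  x = 14: RHS = 18, y in [8, 15]  -> 2 point(s)
  x = 15: RHS = 13, y in [6, 17]  -> 2 point(s)
  x = 16: RHS = 6, y in [11, 12]  -> 2 point(s)
  x = 17: RHS = 3, y in [7, 16]  -> 2 point(s)
  x = 20: RHS = 9, y in [3, 20]  -> 2 point(s)
  x = 21: RHS = 13, y in [6, 17]  -> 2 point(s)
Affine points: 21. Add the point at infinity: total = 22.

#E(F_23) = 22


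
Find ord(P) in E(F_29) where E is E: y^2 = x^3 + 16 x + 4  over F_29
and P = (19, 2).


Compute successive multiples of P until we hit O:
  1P = (19, 2)
  2P = (26, 25)
  3P = (9, 6)
  4P = (0, 2)
  5P = (10, 27)
  6P = (7, 13)
  7P = (27, 15)
  8P = (16, 21)
  ... (continuing to 33P)
  33P = O

ord(P) = 33


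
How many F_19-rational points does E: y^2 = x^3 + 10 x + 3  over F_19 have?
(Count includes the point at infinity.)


For each x in F_19, count y with y^2 = x^3 + 10 x + 3 mod 19:
  x = 5: RHS = 7, y in [8, 11]  -> 2 point(s)
  x = 7: RHS = 17, y in [6, 13]  -> 2 point(s)
  x = 8: RHS = 6, y in [5, 14]  -> 2 point(s)
  x = 9: RHS = 5, y in [9, 10]  -> 2 point(s)
  x = 10: RHS = 1, y in [1, 18]  -> 2 point(s)
  x = 11: RHS = 0, y in [0]  -> 1 point(s)
  x = 18: RHS = 11, y in [7, 12]  -> 2 point(s)
Affine points: 13. Add the point at infinity: total = 14.

#E(F_19) = 14


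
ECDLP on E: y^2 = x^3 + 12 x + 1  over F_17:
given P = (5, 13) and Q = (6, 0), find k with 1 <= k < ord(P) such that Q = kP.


Enumerate multiples of P until we hit Q = (6, 0):
  1P = (5, 13)
  2P = (6, 0)
Match found at i = 2.

k = 2


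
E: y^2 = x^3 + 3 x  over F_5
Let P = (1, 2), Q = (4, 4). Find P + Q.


P != Q, so use the chord formula.
s = (y2 - y1) / (x2 - x1) = (2) / (3) mod 5 = 4
x3 = s^2 - x1 - x2 mod 5 = 4^2 - 1 - 4 = 1
y3 = s (x1 - x3) - y1 mod 5 = 4 * (1 - 1) - 2 = 3

P + Q = (1, 3)


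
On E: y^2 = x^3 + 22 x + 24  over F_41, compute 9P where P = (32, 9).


k = 9 = 1001_2 (binary, LSB first: 1001)
Double-and-add from P = (32, 9):
  bit 0 = 1: acc = O + (32, 9) = (32, 9)
  bit 1 = 0: acc unchanged = (32, 9)
  bit 2 = 0: acc unchanged = (32, 9)
  bit 3 = 1: acc = (32, 9) + (28, 1) = (26, 3)

9P = (26, 3)


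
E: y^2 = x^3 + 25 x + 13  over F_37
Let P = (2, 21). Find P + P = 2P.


Doubling: s = (3 x1^2 + a) / (2 y1)
s = (3*2^2 + 25) / (2*21) mod 37 = 0
x3 = s^2 - 2 x1 mod 37 = 0^2 - 2*2 = 33
y3 = s (x1 - x3) - y1 mod 37 = 0 * (2 - 33) - 21 = 16

2P = (33, 16)


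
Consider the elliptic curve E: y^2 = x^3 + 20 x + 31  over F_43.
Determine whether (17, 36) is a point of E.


Check whether y^2 = x^3 + 20 x + 31 (mod 43) for (x, y) = (17, 36).
LHS: y^2 = 36^2 mod 43 = 6
RHS: x^3 + 20 x + 31 = 17^3 + 20*17 + 31 mod 43 = 38
LHS != RHS

No, not on the curve


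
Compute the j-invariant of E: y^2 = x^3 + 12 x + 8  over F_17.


Delta = -16(4 a^3 + 27 b^2) mod 17 = 4
-1728 * (4 a)^3 = -1728 * (4*12)^3 mod 17 = 8
j = 8 * 4^(-1) mod 17 = 2

j = 2 (mod 17)


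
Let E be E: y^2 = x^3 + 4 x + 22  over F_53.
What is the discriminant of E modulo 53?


4 a^3 + 27 b^2 = 4*4^3 + 27*22^2 = 256 + 13068 = 13324
Delta = -16 * (13324) = -213184
Delta mod 53 = 35

Delta = 35 (mod 53)


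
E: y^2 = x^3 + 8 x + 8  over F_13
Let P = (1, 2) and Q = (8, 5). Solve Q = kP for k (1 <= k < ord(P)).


Enumerate multiples of P until we hit Q = (8, 5):
  1P = (1, 2)
  2P = (8, 8)
  3P = (5, 2)
  4P = (7, 11)
  5P = (4, 0)
  6P = (7, 2)
  7P = (5, 11)
  8P = (8, 5)
Match found at i = 8.

k = 8


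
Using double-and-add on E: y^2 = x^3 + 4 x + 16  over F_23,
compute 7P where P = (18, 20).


k = 7 = 111_2 (binary, LSB first: 111)
Double-and-add from P = (18, 20):
  bit 0 = 1: acc = O + (18, 20) = (18, 20)
  bit 1 = 1: acc = (18, 20) + (0, 19) = (17, 12)
  bit 2 = 1: acc = (17, 12) + (6, 7) = (8, 13)

7P = (8, 13)


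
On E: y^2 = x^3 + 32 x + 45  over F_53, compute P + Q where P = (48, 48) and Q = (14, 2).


P != Q, so use the chord formula.
s = (y2 - y1) / (x2 - x1) = (7) / (19) mod 53 = 45
x3 = s^2 - x1 - x2 mod 53 = 45^2 - 48 - 14 = 2
y3 = s (x1 - x3) - y1 mod 53 = 45 * (48 - 2) - 48 = 8

P + Q = (2, 8)


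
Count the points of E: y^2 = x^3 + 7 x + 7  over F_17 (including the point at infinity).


For each x in F_17, count y with y^2 = x^3 + 7 x + 7 mod 17:
  x = 1: RHS = 15, y in [7, 10]  -> 2 point(s)
  x = 3: RHS = 4, y in [2, 15]  -> 2 point(s)
  x = 7: RHS = 8, y in [5, 12]  -> 2 point(s)
  x = 9: RHS = 0, y in [0]  -> 1 point(s)
  x = 11: RHS = 4, y in [2, 15]  -> 2 point(s)
  x = 12: RHS = 0, y in [0]  -> 1 point(s)
  x = 13: RHS = 0, y in [0]  -> 1 point(s)
  x = 15: RHS = 2, y in [6, 11]  -> 2 point(s)
  x = 16: RHS = 16, y in [4, 13]  -> 2 point(s)
Affine points: 15. Add the point at infinity: total = 16.

#E(F_17) = 16


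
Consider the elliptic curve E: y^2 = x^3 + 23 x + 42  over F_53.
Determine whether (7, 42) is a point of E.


Check whether y^2 = x^3 + 23 x + 42 (mod 53) for (x, y) = (7, 42).
LHS: y^2 = 42^2 mod 53 = 15
RHS: x^3 + 23 x + 42 = 7^3 + 23*7 + 42 mod 53 = 16
LHS != RHS

No, not on the curve


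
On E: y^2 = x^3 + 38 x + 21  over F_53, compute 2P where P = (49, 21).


Doubling: s = (3 x1^2 + a) / (2 y1)
s = (3*49^2 + 38) / (2*21) mod 53 = 50
x3 = s^2 - 2 x1 mod 53 = 50^2 - 2*49 = 17
y3 = s (x1 - x3) - y1 mod 53 = 50 * (49 - 17) - 21 = 42

2P = (17, 42)


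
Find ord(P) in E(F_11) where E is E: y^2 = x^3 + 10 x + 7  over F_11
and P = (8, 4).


Compute successive multiples of P until we hit O:
  1P = (8, 4)
  2P = (9, 1)
  3P = (3, 3)
  4P = (4, 10)
  5P = (4, 1)
  6P = (3, 8)
  7P = (9, 10)
  8P = (8, 7)
  ... (continuing to 9P)
  9P = O

ord(P) = 9


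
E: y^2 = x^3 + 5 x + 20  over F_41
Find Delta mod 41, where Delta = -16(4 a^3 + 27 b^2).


4 a^3 + 27 b^2 = 4*5^3 + 27*20^2 = 500 + 10800 = 11300
Delta = -16 * (11300) = -180800
Delta mod 41 = 10

Delta = 10 (mod 41)


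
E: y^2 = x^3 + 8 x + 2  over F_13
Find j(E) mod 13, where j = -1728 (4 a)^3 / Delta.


Delta = -16(4 a^3 + 27 b^2) mod 13 = 6
-1728 * (4 a)^3 = -1728 * (4*8)^3 mod 13 = 8
j = 8 * 6^(-1) mod 13 = 10

j = 10 (mod 13)


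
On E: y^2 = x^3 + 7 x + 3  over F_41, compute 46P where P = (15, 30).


k = 46 = 101110_2 (binary, LSB first: 011101)
Double-and-add from P = (15, 30):
  bit 0 = 0: acc unchanged = O
  bit 1 = 1: acc = O + (29, 35) = (29, 35)
  bit 2 = 1: acc = (29, 35) + (25, 10) = (3, 25)
  bit 3 = 1: acc = (3, 25) + (14, 37) = (34, 12)
  bit 4 = 0: acc unchanged = (34, 12)
  bit 5 = 1: acc = (34, 12) + (13, 6) = (15, 11)

46P = (15, 11)


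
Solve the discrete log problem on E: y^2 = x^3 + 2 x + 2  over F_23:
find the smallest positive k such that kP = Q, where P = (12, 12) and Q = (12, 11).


Enumerate multiples of P until we hit Q = (12, 11):
  1P = (12, 12)
  2P = (8, 22)
  3P = (15, 7)
  4P = (9, 6)
  5P = (6, 0)
  6P = (9, 17)
  7P = (15, 16)
  8P = (8, 1)
  9P = (12, 11)
Match found at i = 9.

k = 9


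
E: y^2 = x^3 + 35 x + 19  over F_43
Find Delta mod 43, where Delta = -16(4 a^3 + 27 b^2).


4 a^3 + 27 b^2 = 4*35^3 + 27*19^2 = 171500 + 9747 = 181247
Delta = -16 * (181247) = -2899952
Delta mod 43 = 11

Delta = 11 (mod 43)


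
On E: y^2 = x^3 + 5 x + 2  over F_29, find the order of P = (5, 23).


Compute successive multiples of P until we hit O:
  1P = (5, 23)
  2P = (28, 24)
  3P = (21, 28)
  4P = (27, 10)
  5P = (4, 12)
  6P = (25, 18)
  7P = (19, 24)
  8P = (9, 14)
  ... (continuing to 27P)
  27P = O

ord(P) = 27


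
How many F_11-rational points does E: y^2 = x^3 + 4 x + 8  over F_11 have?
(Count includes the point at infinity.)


For each x in F_11, count y with y^2 = x^3 + 4 x + 8 mod 11:
  x = 3: RHS = 3, y in [5, 6]  -> 2 point(s)
  x = 4: RHS = 0, y in [0]  -> 1 point(s)
  x = 7: RHS = 5, y in [4, 7]  -> 2 point(s)
  x = 9: RHS = 3, y in [5, 6]  -> 2 point(s)
  x = 10: RHS = 3, y in [5, 6]  -> 2 point(s)
Affine points: 9. Add the point at infinity: total = 10.

#E(F_11) = 10


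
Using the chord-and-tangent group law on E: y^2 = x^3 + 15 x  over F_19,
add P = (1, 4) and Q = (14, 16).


P != Q, so use the chord formula.
s = (y2 - y1) / (x2 - x1) = (12) / (13) mod 19 = 17
x3 = s^2 - x1 - x2 mod 19 = 17^2 - 1 - 14 = 8
y3 = s (x1 - x3) - y1 mod 19 = 17 * (1 - 8) - 4 = 10

P + Q = (8, 10)


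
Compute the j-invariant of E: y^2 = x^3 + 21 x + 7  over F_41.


Delta = -16(4 a^3 + 27 b^2) mod 41 = 21
-1728 * (4 a)^3 = -1728 * (4*21)^3 mod 41 = 34
j = 34 * 21^(-1) mod 41 = 27

j = 27 (mod 41)


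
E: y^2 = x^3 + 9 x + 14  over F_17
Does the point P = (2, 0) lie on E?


Check whether y^2 = x^3 + 9 x + 14 (mod 17) for (x, y) = (2, 0).
LHS: y^2 = 0^2 mod 17 = 0
RHS: x^3 + 9 x + 14 = 2^3 + 9*2 + 14 mod 17 = 6
LHS != RHS

No, not on the curve


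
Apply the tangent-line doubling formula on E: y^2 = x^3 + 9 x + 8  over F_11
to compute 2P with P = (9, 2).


Doubling: s = (3 x1^2 + a) / (2 y1)
s = (3*9^2 + 9) / (2*2) mod 11 = 8
x3 = s^2 - 2 x1 mod 11 = 8^2 - 2*9 = 2
y3 = s (x1 - x3) - y1 mod 11 = 8 * (9 - 2) - 2 = 10

2P = (2, 10)


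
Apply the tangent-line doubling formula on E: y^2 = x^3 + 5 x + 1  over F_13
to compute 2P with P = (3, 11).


Doubling: s = (3 x1^2 + a) / (2 y1)
s = (3*3^2 + 5) / (2*11) mod 13 = 5
x3 = s^2 - 2 x1 mod 13 = 5^2 - 2*3 = 6
y3 = s (x1 - x3) - y1 mod 13 = 5 * (3 - 6) - 11 = 0

2P = (6, 0)


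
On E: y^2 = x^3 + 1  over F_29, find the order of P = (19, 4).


Compute successive multiples of P until we hit O:
  1P = (19, 4)
  2P = (27, 15)
  3P = (8, 22)
  4P = (3, 12)
  5P = (0, 1)
  6P = (4, 6)
  7P = (22, 8)
  8P = (22, 21)
  ... (continuing to 15P)
  15P = O

ord(P) = 15


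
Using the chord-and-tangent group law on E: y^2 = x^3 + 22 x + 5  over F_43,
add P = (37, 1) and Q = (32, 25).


P != Q, so use the chord formula.
s = (y2 - y1) / (x2 - x1) = (24) / (38) mod 43 = 21
x3 = s^2 - x1 - x2 mod 43 = 21^2 - 37 - 32 = 28
y3 = s (x1 - x3) - y1 mod 43 = 21 * (37 - 28) - 1 = 16

P + Q = (28, 16)


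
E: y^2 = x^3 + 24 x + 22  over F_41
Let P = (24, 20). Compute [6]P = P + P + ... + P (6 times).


k = 6 = 110_2 (binary, LSB first: 011)
Double-and-add from P = (24, 20):
  bit 0 = 0: acc unchanged = O
  bit 1 = 1: acc = O + (32, 15) = (32, 15)
  bit 2 = 1: acc = (32, 15) + (23, 20) = (2, 23)

6P = (2, 23)


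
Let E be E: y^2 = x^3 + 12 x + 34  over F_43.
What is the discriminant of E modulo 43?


4 a^3 + 27 b^2 = 4*12^3 + 27*34^2 = 6912 + 31212 = 38124
Delta = -16 * (38124) = -609984
Delta mod 43 = 14

Delta = 14 (mod 43)


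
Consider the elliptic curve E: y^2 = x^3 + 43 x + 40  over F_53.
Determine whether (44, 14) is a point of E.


Check whether y^2 = x^3 + 43 x + 40 (mod 53) for (x, y) = (44, 14).
LHS: y^2 = 14^2 mod 53 = 37
RHS: x^3 + 43 x + 40 = 44^3 + 43*44 + 40 mod 53 = 37
LHS = RHS

Yes, on the curve


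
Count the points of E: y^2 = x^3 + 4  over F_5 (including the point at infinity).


For each x in F_5, count y with y^2 = x^3 + 0 x + 4 mod 5:
  x = 0: RHS = 4, y in [2, 3]  -> 2 point(s)
  x = 1: RHS = 0, y in [0]  -> 1 point(s)
  x = 3: RHS = 1, y in [1, 4]  -> 2 point(s)
Affine points: 5. Add the point at infinity: total = 6.

#E(F_5) = 6


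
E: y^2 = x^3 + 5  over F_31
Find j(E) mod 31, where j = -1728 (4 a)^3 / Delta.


Delta = -16(4 a^3 + 27 b^2) mod 31 = 19
-1728 * (4 a)^3 = -1728 * (4*0)^3 mod 31 = 0
j = 0 * 19^(-1) mod 31 = 0

j = 0 (mod 31)


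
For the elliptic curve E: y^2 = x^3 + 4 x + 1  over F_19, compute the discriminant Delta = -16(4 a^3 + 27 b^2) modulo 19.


4 a^3 + 27 b^2 = 4*4^3 + 27*1^2 = 256 + 27 = 283
Delta = -16 * (283) = -4528
Delta mod 19 = 13

Delta = 13 (mod 19)


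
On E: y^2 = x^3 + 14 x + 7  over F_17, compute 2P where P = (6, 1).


Doubling: s = (3 x1^2 + a) / (2 y1)
s = (3*6^2 + 14) / (2*1) mod 17 = 10
x3 = s^2 - 2 x1 mod 17 = 10^2 - 2*6 = 3
y3 = s (x1 - x3) - y1 mod 17 = 10 * (6 - 3) - 1 = 12

2P = (3, 12)


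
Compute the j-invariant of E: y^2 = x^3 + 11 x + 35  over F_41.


Delta = -16(4 a^3 + 27 b^2) mod 41 = 1
-1728 * (4 a)^3 = -1728 * (4*11)^3 mod 41 = 2
j = 2 * 1^(-1) mod 41 = 2

j = 2 (mod 41)


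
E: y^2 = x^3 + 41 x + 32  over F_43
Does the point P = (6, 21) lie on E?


Check whether y^2 = x^3 + 41 x + 32 (mod 43) for (x, y) = (6, 21).
LHS: y^2 = 21^2 mod 43 = 11
RHS: x^3 + 41 x + 32 = 6^3 + 41*6 + 32 mod 43 = 21
LHS != RHS

No, not on the curve


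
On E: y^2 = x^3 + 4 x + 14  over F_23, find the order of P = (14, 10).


Compute successive multiples of P until we hit O:
  1P = (14, 10)
  2P = (22, 20)
  3P = (13, 20)
  4P = (4, 5)
  5P = (11, 3)
  6P = (6, 1)
  7P = (19, 16)
  8P = (8, 11)
  ... (continuing to 19P)
  19P = O

ord(P) = 19


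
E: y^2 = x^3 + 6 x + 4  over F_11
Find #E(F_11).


For each x in F_11, count y with y^2 = x^3 + 6 x + 4 mod 11:
  x = 0: RHS = 4, y in [2, 9]  -> 2 point(s)
  x = 1: RHS = 0, y in [0]  -> 1 point(s)
  x = 3: RHS = 5, y in [4, 7]  -> 2 point(s)
  x = 4: RHS = 4, y in [2, 9]  -> 2 point(s)
  x = 5: RHS = 5, y in [4, 7]  -> 2 point(s)
  x = 6: RHS = 3, y in [5, 6]  -> 2 point(s)
  x = 7: RHS = 4, y in [2, 9]  -> 2 point(s)
  x = 8: RHS = 3, y in [5, 6]  -> 2 point(s)
Affine points: 15. Add the point at infinity: total = 16.

#E(F_11) = 16


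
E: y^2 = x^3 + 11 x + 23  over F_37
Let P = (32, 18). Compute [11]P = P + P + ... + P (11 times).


k = 11 = 1011_2 (binary, LSB first: 1101)
Double-and-add from P = (32, 18):
  bit 0 = 1: acc = O + (32, 18) = (32, 18)
  bit 1 = 1: acc = (32, 18) + (6, 3) = (3, 3)
  bit 2 = 0: acc unchanged = (3, 3)
  bit 3 = 1: acc = (3, 3) + (34, 0) = (28, 3)

11P = (28, 3)


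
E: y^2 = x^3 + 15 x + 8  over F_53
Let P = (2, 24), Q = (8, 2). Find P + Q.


P != Q, so use the chord formula.
s = (y2 - y1) / (x2 - x1) = (31) / (6) mod 53 = 14
x3 = s^2 - x1 - x2 mod 53 = 14^2 - 2 - 8 = 27
y3 = s (x1 - x3) - y1 mod 53 = 14 * (2 - 27) - 24 = 50

P + Q = (27, 50)


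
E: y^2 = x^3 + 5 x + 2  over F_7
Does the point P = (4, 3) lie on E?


Check whether y^2 = x^3 + 5 x + 2 (mod 7) for (x, y) = (4, 3).
LHS: y^2 = 3^2 mod 7 = 2
RHS: x^3 + 5 x + 2 = 4^3 + 5*4 + 2 mod 7 = 2
LHS = RHS

Yes, on the curve


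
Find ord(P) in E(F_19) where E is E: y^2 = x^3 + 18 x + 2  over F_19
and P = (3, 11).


Compute successive multiples of P until we hit O:
  1P = (3, 11)
  2P = (10, 17)
  3P = (11, 12)
  4P = (16, 4)
  5P = (4, 10)
  6P = (13, 18)
  7P = (9, 0)
  8P = (13, 1)
  ... (continuing to 14P)
  14P = O

ord(P) = 14


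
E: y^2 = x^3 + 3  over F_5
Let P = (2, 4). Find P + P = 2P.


Doubling: s = (3 x1^2 + a) / (2 y1)
s = (3*2^2 + 0) / (2*4) mod 5 = 4
x3 = s^2 - 2 x1 mod 5 = 4^2 - 2*2 = 2
y3 = s (x1 - x3) - y1 mod 5 = 4 * (2 - 2) - 4 = 1

2P = (2, 1)


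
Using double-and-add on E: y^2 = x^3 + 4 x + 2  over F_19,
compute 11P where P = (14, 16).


k = 11 = 1011_2 (binary, LSB first: 1101)
Double-and-add from P = (14, 16):
  bit 0 = 1: acc = O + (14, 16) = (14, 16)
  bit 1 = 1: acc = (14, 16) + (15, 13) = (18, 15)
  bit 2 = 0: acc unchanged = (18, 15)
  bit 3 = 1: acc = (18, 15) + (11, 3) = (10, 15)

11P = (10, 15)


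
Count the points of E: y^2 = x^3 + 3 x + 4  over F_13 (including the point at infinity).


For each x in F_13, count y with y^2 = x^3 + 3 x + 4 mod 13:
  x = 0: RHS = 4, y in [2, 11]  -> 2 point(s)
  x = 3: RHS = 1, y in [1, 12]  -> 2 point(s)
  x = 5: RHS = 1, y in [1, 12]  -> 2 point(s)
  x = 6: RHS = 4, y in [2, 11]  -> 2 point(s)
  x = 7: RHS = 4, y in [2, 11]  -> 2 point(s)
  x = 11: RHS = 3, y in [4, 9]  -> 2 point(s)
  x = 12: RHS = 0, y in [0]  -> 1 point(s)
Affine points: 13. Add the point at infinity: total = 14.

#E(F_13) = 14


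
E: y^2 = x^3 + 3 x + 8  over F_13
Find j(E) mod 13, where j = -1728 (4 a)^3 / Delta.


Delta = -16(4 a^3 + 27 b^2) mod 13 = 4
-1728 * (4 a)^3 = -1728 * (4*3)^3 mod 13 = 12
j = 12 * 4^(-1) mod 13 = 3

j = 3 (mod 13)


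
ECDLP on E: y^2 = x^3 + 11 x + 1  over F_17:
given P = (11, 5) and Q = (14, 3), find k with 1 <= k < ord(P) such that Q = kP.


Enumerate multiples of P until we hit Q = (14, 3):
  1P = (11, 5)
  2P = (12, 12)
  3P = (9, 9)
  4P = (1, 9)
  5P = (14, 3)
Match found at i = 5.

k = 5


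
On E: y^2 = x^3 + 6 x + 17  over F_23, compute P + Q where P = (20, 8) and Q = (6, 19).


P != Q, so use the chord formula.
s = (y2 - y1) / (x2 - x1) = (11) / (9) mod 23 = 14
x3 = s^2 - x1 - x2 mod 23 = 14^2 - 20 - 6 = 9
y3 = s (x1 - x3) - y1 mod 23 = 14 * (20 - 9) - 8 = 8

P + Q = (9, 8)


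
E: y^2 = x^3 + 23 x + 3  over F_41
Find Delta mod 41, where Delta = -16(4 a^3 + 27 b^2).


4 a^3 + 27 b^2 = 4*23^3 + 27*3^2 = 48668 + 243 = 48911
Delta = -16 * (48911) = -782576
Delta mod 41 = 32

Delta = 32 (mod 41)


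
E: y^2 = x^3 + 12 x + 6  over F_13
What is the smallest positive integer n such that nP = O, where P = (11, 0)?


Compute successive multiples of P until we hit O:
  1P = (11, 0)
  2P = O

ord(P) = 2


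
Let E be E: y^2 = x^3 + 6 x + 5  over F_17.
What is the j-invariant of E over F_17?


Delta = -16(4 a^3 + 27 b^2) mod 17 = 9
-1728 * (4 a)^3 = -1728 * (4*6)^3 mod 17 = 1
j = 1 * 9^(-1) mod 17 = 2

j = 2 (mod 17)


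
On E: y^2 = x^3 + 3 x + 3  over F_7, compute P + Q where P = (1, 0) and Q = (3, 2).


P != Q, so use the chord formula.
s = (y2 - y1) / (x2 - x1) = (2) / (2) mod 7 = 1
x3 = s^2 - x1 - x2 mod 7 = 1^2 - 1 - 3 = 4
y3 = s (x1 - x3) - y1 mod 7 = 1 * (1 - 4) - 0 = 4

P + Q = (4, 4)


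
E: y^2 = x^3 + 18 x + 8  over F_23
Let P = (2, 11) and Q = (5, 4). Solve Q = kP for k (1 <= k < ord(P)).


Enumerate multiples of P until we hit Q = (5, 4):
  1P = (2, 11)
  2P = (22, 14)
  3P = (0, 10)
  4P = (4, 11)
  5P = (17, 12)
  6P = (13, 22)
  7P = (9, 5)
  8P = (1, 21)
  9P = (5, 19)
  10P = (18, 0)
  11P = (5, 4)
Match found at i = 11.

k = 11


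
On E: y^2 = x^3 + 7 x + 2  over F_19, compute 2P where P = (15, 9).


k = 2 = 10_2 (binary, LSB first: 01)
Double-and-add from P = (15, 9):
  bit 0 = 0: acc unchanged = O
  bit 1 = 1: acc = O + (12, 16) = (12, 16)

2P = (12, 16)


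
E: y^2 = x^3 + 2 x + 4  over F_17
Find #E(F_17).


For each x in F_17, count y with y^2 = x^3 + 2 x + 4 mod 17:
  x = 0: RHS = 4, y in [2, 15]  -> 2 point(s)
  x = 2: RHS = 16, y in [4, 13]  -> 2 point(s)
  x = 4: RHS = 8, y in [5, 12]  -> 2 point(s)
  x = 7: RHS = 4, y in [2, 15]  -> 2 point(s)
  x = 10: RHS = 4, y in [2, 15]  -> 2 point(s)
  x = 13: RHS = 0, y in [0]  -> 1 point(s)
  x = 15: RHS = 9, y in [3, 14]  -> 2 point(s)
  x = 16: RHS = 1, y in [1, 16]  -> 2 point(s)
Affine points: 15. Add the point at infinity: total = 16.

#E(F_17) = 16


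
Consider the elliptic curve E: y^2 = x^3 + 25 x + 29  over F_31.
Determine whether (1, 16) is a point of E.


Check whether y^2 = x^3 + 25 x + 29 (mod 31) for (x, y) = (1, 16).
LHS: y^2 = 16^2 mod 31 = 8
RHS: x^3 + 25 x + 29 = 1^3 + 25*1 + 29 mod 31 = 24
LHS != RHS

No, not on the curve


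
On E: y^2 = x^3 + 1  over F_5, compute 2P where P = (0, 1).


Doubling: s = (3 x1^2 + a) / (2 y1)
s = (3*0^2 + 0) / (2*1) mod 5 = 0
x3 = s^2 - 2 x1 mod 5 = 0^2 - 2*0 = 0
y3 = s (x1 - x3) - y1 mod 5 = 0 * (0 - 0) - 1 = 4

2P = (0, 4)


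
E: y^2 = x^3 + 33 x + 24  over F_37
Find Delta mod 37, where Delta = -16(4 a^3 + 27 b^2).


4 a^3 + 27 b^2 = 4*33^3 + 27*24^2 = 143748 + 15552 = 159300
Delta = -16 * (159300) = -2548800
Delta mod 37 = 19

Delta = 19 (mod 37)


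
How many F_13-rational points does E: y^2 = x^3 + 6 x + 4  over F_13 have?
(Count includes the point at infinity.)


For each x in F_13, count y with y^2 = x^3 + 6 x + 4 mod 13:
  x = 0: RHS = 4, y in [2, 11]  -> 2 point(s)
  x = 3: RHS = 10, y in [6, 7]  -> 2 point(s)
  x = 4: RHS = 1, y in [1, 12]  -> 2 point(s)
  x = 5: RHS = 3, y in [4, 9]  -> 2 point(s)
  x = 6: RHS = 9, y in [3, 10]  -> 2 point(s)
  x = 7: RHS = 12, y in [5, 8]  -> 2 point(s)
  x = 11: RHS = 10, y in [6, 7]  -> 2 point(s)
  x = 12: RHS = 10, y in [6, 7]  -> 2 point(s)
Affine points: 16. Add the point at infinity: total = 17.

#E(F_13) = 17


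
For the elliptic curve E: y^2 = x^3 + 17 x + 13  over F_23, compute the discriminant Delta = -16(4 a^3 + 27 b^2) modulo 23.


4 a^3 + 27 b^2 = 4*17^3 + 27*13^2 = 19652 + 4563 = 24215
Delta = -16 * (24215) = -387440
Delta mod 23 = 18

Delta = 18 (mod 23)


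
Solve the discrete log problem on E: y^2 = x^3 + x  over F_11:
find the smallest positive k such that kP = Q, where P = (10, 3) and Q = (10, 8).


Enumerate multiples of P until we hit Q = (10, 8):
  1P = (10, 3)
  2P = (0, 0)
  3P = (10, 8)
Match found at i = 3.

k = 3


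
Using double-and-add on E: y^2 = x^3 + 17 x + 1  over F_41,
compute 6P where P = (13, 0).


k = 6 = 110_2 (binary, LSB first: 011)
Double-and-add from P = (13, 0):
  bit 0 = 0: acc unchanged = O
  bit 1 = 1: acc = O + O = O
  bit 2 = 1: acc = O + O = O

6P = O


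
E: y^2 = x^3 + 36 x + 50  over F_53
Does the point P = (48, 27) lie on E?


Check whether y^2 = x^3 + 36 x + 50 (mod 53) for (x, y) = (48, 27).
LHS: y^2 = 27^2 mod 53 = 40
RHS: x^3 + 36 x + 50 = 48^3 + 36*48 + 50 mod 53 = 10
LHS != RHS

No, not on the curve


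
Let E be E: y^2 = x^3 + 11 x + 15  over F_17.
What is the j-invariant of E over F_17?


Delta = -16(4 a^3 + 27 b^2) mod 17 = 9
-1728 * (4 a)^3 = -1728 * (4*11)^3 mod 17 = 16
j = 16 * 9^(-1) mod 17 = 15

j = 15 (mod 17)


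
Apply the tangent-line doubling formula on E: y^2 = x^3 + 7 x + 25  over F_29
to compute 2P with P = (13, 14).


Doubling: s = (3 x1^2 + a) / (2 y1)
s = (3*13^2 + 7) / (2*14) mod 29 = 8
x3 = s^2 - 2 x1 mod 29 = 8^2 - 2*13 = 9
y3 = s (x1 - x3) - y1 mod 29 = 8 * (13 - 9) - 14 = 18

2P = (9, 18)


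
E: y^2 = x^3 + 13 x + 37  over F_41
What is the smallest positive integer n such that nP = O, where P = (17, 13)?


Compute successive multiples of P until we hit O:
  1P = (17, 13)
  2P = (23, 11)
  3P = (33, 6)
  4P = (0, 18)
  5P = (16, 6)
  6P = (16, 35)
  7P = (0, 23)
  8P = (33, 35)
  ... (continuing to 11P)
  11P = O

ord(P) = 11


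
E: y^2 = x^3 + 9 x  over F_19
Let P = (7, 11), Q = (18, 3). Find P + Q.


P != Q, so use the chord formula.
s = (y2 - y1) / (x2 - x1) = (11) / (11) mod 19 = 1
x3 = s^2 - x1 - x2 mod 19 = 1^2 - 7 - 18 = 14
y3 = s (x1 - x3) - y1 mod 19 = 1 * (7 - 14) - 11 = 1

P + Q = (14, 1)


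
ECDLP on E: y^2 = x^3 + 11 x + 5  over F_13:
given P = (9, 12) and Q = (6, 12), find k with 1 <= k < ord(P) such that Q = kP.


Enumerate multiples of P until we hit Q = (6, 12):
  1P = (9, 12)
  2P = (4, 3)
  3P = (10, 7)
  4P = (6, 12)
Match found at i = 4.

k = 4


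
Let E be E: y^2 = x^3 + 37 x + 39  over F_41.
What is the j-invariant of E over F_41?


Delta = -16(4 a^3 + 27 b^2) mod 41 = 31
-1728 * (4 a)^3 = -1728 * (4*37)^3 mod 41 = 17
j = 17 * 31^(-1) mod 41 = 27

j = 27 (mod 41)


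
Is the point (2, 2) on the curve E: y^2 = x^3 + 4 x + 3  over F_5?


Check whether y^2 = x^3 + 4 x + 3 (mod 5) for (x, y) = (2, 2).
LHS: y^2 = 2^2 mod 5 = 4
RHS: x^3 + 4 x + 3 = 2^3 + 4*2 + 3 mod 5 = 4
LHS = RHS

Yes, on the curve


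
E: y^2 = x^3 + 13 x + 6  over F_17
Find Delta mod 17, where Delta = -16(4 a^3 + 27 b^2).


4 a^3 + 27 b^2 = 4*13^3 + 27*6^2 = 8788 + 972 = 9760
Delta = -16 * (9760) = -156160
Delta mod 17 = 2

Delta = 2 (mod 17)


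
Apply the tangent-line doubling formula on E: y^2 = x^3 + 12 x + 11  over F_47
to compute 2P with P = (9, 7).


Doubling: s = (3 x1^2 + a) / (2 y1)
s = (3*9^2 + 12) / (2*7) mod 47 = 35
x3 = s^2 - 2 x1 mod 47 = 35^2 - 2*9 = 32
y3 = s (x1 - x3) - y1 mod 47 = 35 * (9 - 32) - 7 = 34

2P = (32, 34)


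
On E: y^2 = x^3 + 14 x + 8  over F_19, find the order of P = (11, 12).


Compute successive multiples of P until we hit O:
  1P = (11, 12)
  2P = (8, 9)
  3P = (1, 17)
  4P = (12, 17)
  5P = (2, 14)
  6P = (3, 1)
  7P = (6, 2)
  8P = (6, 17)
  ... (continuing to 15P)
  15P = O

ord(P) = 15


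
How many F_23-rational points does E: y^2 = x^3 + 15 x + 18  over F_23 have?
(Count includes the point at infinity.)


For each x in F_23, count y with y^2 = x^3 + 15 x + 18 mod 23:
  x = 0: RHS = 18, y in [8, 15]  -> 2 point(s)
  x = 4: RHS = 4, y in [2, 21]  -> 2 point(s)
  x = 6: RHS = 2, y in [5, 18]  -> 2 point(s)
  x = 7: RHS = 6, y in [11, 12]  -> 2 point(s)
  x = 8: RHS = 6, y in [11, 12]  -> 2 point(s)
  x = 9: RHS = 8, y in [10, 13]  -> 2 point(s)
  x = 10: RHS = 18, y in [8, 15]  -> 2 point(s)
  x = 13: RHS = 18, y in [8, 15]  -> 2 point(s)
  x = 18: RHS = 2, y in [5, 18]  -> 2 point(s)
  x = 19: RHS = 9, y in [3, 20]  -> 2 point(s)
  x = 21: RHS = 3, y in [7, 16]  -> 2 point(s)
  x = 22: RHS = 2, y in [5, 18]  -> 2 point(s)
Affine points: 24. Add the point at infinity: total = 25.

#E(F_23) = 25


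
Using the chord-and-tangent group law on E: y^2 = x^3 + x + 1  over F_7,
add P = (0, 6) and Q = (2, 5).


P != Q, so use the chord formula.
s = (y2 - y1) / (x2 - x1) = (6) / (2) mod 7 = 3
x3 = s^2 - x1 - x2 mod 7 = 3^2 - 0 - 2 = 0
y3 = s (x1 - x3) - y1 mod 7 = 3 * (0 - 0) - 6 = 1

P + Q = (0, 1)


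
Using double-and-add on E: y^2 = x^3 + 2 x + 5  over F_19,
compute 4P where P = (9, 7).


k = 4 = 100_2 (binary, LSB first: 001)
Double-and-add from P = (9, 7):
  bit 0 = 0: acc unchanged = O
  bit 1 = 0: acc unchanged = O
  bit 2 = 1: acc = O + (7, 1) = (7, 1)

4P = (7, 1)


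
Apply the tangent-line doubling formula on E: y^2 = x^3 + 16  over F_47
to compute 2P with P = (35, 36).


Doubling: s = (3 x1^2 + a) / (2 y1)
s = (3*35^2 + 0) / (2*36) mod 47 = 6
x3 = s^2 - 2 x1 mod 47 = 6^2 - 2*35 = 13
y3 = s (x1 - x3) - y1 mod 47 = 6 * (35 - 13) - 36 = 2

2P = (13, 2)


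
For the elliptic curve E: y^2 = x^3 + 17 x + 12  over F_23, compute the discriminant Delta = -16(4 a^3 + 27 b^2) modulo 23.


4 a^3 + 27 b^2 = 4*17^3 + 27*12^2 = 19652 + 3888 = 23540
Delta = -16 * (23540) = -376640
Delta mod 23 = 8

Delta = 8 (mod 23)


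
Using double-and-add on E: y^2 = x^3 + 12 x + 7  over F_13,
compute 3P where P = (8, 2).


k = 3 = 11_2 (binary, LSB first: 11)
Double-and-add from P = (8, 2):
  bit 0 = 1: acc = O + (8, 2) = (8, 2)
  bit 1 = 1: acc = (8, 2) + (11, 1) = (10, 3)

3P = (10, 3)


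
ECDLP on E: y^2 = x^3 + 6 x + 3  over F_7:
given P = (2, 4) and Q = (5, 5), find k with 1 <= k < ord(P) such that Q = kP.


Enumerate multiples of P until we hit Q = (5, 5):
  1P = (2, 4)
  2P = (5, 5)
Match found at i = 2.

k = 2


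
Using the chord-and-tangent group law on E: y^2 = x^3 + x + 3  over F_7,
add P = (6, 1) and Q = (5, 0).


P != Q, so use the chord formula.
s = (y2 - y1) / (x2 - x1) = (6) / (6) mod 7 = 1
x3 = s^2 - x1 - x2 mod 7 = 1^2 - 6 - 5 = 4
y3 = s (x1 - x3) - y1 mod 7 = 1 * (6 - 4) - 1 = 1

P + Q = (4, 1)


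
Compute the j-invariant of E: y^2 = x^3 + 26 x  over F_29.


Delta = -16(4 a^3 + 27 b^2) mod 29 = 17
-1728 * (4 a)^3 = -1728 * (4*26)^3 mod 29 = 28
j = 28 * 17^(-1) mod 29 = 17

j = 17 (mod 29)


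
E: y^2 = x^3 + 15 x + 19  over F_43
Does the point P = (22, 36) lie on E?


Check whether y^2 = x^3 + 15 x + 19 (mod 43) for (x, y) = (22, 36).
LHS: y^2 = 36^2 mod 43 = 6
RHS: x^3 + 15 x + 19 = 22^3 + 15*22 + 19 mod 43 = 32
LHS != RHS

No, not on the curve


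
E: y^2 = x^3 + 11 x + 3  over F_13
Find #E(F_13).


For each x in F_13, count y with y^2 = x^3 + 11 x + 3 mod 13:
  x = 0: RHS = 3, y in [4, 9]  -> 2 point(s)
  x = 5: RHS = 1, y in [1, 12]  -> 2 point(s)
  x = 6: RHS = 12, y in [5, 8]  -> 2 point(s)
  x = 9: RHS = 12, y in [5, 8]  -> 2 point(s)
  x = 11: RHS = 12, y in [5, 8]  -> 2 point(s)
  x = 12: RHS = 4, y in [2, 11]  -> 2 point(s)
Affine points: 12. Add the point at infinity: total = 13.

#E(F_13) = 13


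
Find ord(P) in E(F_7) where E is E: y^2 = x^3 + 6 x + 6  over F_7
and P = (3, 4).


Compute successive multiples of P until we hit O:
  1P = (3, 4)
  2P = (5, 0)
  3P = (3, 3)
  4P = O

ord(P) = 4


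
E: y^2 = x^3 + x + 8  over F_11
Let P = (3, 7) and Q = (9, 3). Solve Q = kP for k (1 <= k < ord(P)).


Enumerate multiples of P until we hit Q = (9, 3):
  1P = (3, 7)
  2P = (9, 3)
Match found at i = 2.

k = 2


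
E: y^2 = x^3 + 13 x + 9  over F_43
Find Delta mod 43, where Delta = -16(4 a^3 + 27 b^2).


4 a^3 + 27 b^2 = 4*13^3 + 27*9^2 = 8788 + 2187 = 10975
Delta = -16 * (10975) = -175600
Delta mod 43 = 12

Delta = 12 (mod 43)


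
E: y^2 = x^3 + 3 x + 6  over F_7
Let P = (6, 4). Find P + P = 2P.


Doubling: s = (3 x1^2 + a) / (2 y1)
s = (3*6^2 + 3) / (2*4) mod 7 = 6
x3 = s^2 - 2 x1 mod 7 = 6^2 - 2*6 = 3
y3 = s (x1 - x3) - y1 mod 7 = 6 * (6 - 3) - 4 = 0

2P = (3, 0)


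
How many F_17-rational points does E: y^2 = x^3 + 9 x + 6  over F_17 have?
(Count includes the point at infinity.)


For each x in F_17, count y with y^2 = x^3 + 9 x + 6 mod 17:
  x = 1: RHS = 16, y in [4, 13]  -> 2 point(s)
  x = 2: RHS = 15, y in [7, 10]  -> 2 point(s)
  x = 3: RHS = 9, y in [3, 14]  -> 2 point(s)
  x = 4: RHS = 4, y in [2, 15]  -> 2 point(s)
  x = 6: RHS = 4, y in [2, 15]  -> 2 point(s)
  x = 7: RHS = 4, y in [2, 15]  -> 2 point(s)
  x = 9: RHS = 0, y in [0]  -> 1 point(s)
  x = 10: RHS = 8, y in [5, 12]  -> 2 point(s)
  x = 11: RHS = 8, y in [5, 12]  -> 2 point(s)
  x = 13: RHS = 8, y in [5, 12]  -> 2 point(s)
  x = 16: RHS = 13, y in [8, 9]  -> 2 point(s)
Affine points: 21. Add the point at infinity: total = 22.

#E(F_17) = 22


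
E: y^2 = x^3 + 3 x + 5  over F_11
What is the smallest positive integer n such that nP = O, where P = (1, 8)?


Compute successive multiples of P until we hit O:
  1P = (1, 8)
  2P = (10, 1)
  3P = (4, 9)
  4P = (0, 7)
  5P = (0, 4)
  6P = (4, 2)
  7P = (10, 10)
  8P = (1, 3)
  ... (continuing to 9P)
  9P = O

ord(P) = 9


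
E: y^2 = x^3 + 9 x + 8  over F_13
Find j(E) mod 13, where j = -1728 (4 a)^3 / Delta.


Delta = -16(4 a^3 + 27 b^2) mod 13 = 4
-1728 * (4 a)^3 = -1728 * (4*9)^3 mod 13 = 12
j = 12 * 4^(-1) mod 13 = 3

j = 3 (mod 13)


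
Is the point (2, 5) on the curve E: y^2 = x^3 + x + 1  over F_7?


Check whether y^2 = x^3 + 1 x + 1 (mod 7) for (x, y) = (2, 5).
LHS: y^2 = 5^2 mod 7 = 4
RHS: x^3 + 1 x + 1 = 2^3 + 1*2 + 1 mod 7 = 4
LHS = RHS

Yes, on the curve


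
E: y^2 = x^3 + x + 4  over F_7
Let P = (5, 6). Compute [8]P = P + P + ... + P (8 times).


k = 8 = 1000_2 (binary, LSB first: 0001)
Double-and-add from P = (5, 6):
  bit 0 = 0: acc unchanged = O
  bit 1 = 0: acc unchanged = O
  bit 2 = 0: acc unchanged = O
  bit 3 = 1: acc = O + (6, 3) = (6, 3)

8P = (6, 3)


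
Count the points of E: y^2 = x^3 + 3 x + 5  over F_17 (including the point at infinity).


For each x in F_17, count y with y^2 = x^3 + 3 x + 5 mod 17:
  x = 1: RHS = 9, y in [3, 14]  -> 2 point(s)
  x = 2: RHS = 2, y in [6, 11]  -> 2 point(s)
  x = 4: RHS = 13, y in [8, 9]  -> 2 point(s)
  x = 5: RHS = 9, y in [3, 14]  -> 2 point(s)
  x = 6: RHS = 1, y in [1, 16]  -> 2 point(s)
  x = 9: RHS = 13, y in [8, 9]  -> 2 point(s)
  x = 10: RHS = 15, y in [7, 10]  -> 2 point(s)
  x = 11: RHS = 9, y in [3, 14]  -> 2 point(s)
  x = 12: RHS = 1, y in [1, 16]  -> 2 point(s)
  x = 15: RHS = 8, y in [5, 12]  -> 2 point(s)
  x = 16: RHS = 1, y in [1, 16]  -> 2 point(s)
Affine points: 22. Add the point at infinity: total = 23.

#E(F_17) = 23


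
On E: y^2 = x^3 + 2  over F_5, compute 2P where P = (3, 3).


Doubling: s = (3 x1^2 + a) / (2 y1)
s = (3*3^2 + 0) / (2*3) mod 5 = 2
x3 = s^2 - 2 x1 mod 5 = 2^2 - 2*3 = 3
y3 = s (x1 - x3) - y1 mod 5 = 2 * (3 - 3) - 3 = 2

2P = (3, 2)


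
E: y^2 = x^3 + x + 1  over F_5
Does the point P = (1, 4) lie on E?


Check whether y^2 = x^3 + 1 x + 1 (mod 5) for (x, y) = (1, 4).
LHS: y^2 = 4^2 mod 5 = 1
RHS: x^3 + 1 x + 1 = 1^3 + 1*1 + 1 mod 5 = 3
LHS != RHS

No, not on the curve


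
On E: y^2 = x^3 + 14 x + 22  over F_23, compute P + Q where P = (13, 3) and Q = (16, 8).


P != Q, so use the chord formula.
s = (y2 - y1) / (x2 - x1) = (5) / (3) mod 23 = 17
x3 = s^2 - x1 - x2 mod 23 = 17^2 - 13 - 16 = 7
y3 = s (x1 - x3) - y1 mod 23 = 17 * (13 - 7) - 3 = 7

P + Q = (7, 7)


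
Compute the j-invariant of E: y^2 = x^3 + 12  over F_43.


Delta = -16(4 a^3 + 27 b^2) mod 43 = 13
-1728 * (4 a)^3 = -1728 * (4*0)^3 mod 43 = 0
j = 0 * 13^(-1) mod 43 = 0

j = 0 (mod 43)


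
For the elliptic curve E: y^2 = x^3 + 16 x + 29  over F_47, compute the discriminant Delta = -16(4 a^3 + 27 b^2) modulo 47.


4 a^3 + 27 b^2 = 4*16^3 + 27*29^2 = 16384 + 22707 = 39091
Delta = -16 * (39091) = -625456
Delta mod 47 = 20

Delta = 20 (mod 47)


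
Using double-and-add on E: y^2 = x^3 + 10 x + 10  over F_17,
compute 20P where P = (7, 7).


k = 20 = 10100_2 (binary, LSB first: 00101)
Double-and-add from P = (7, 7):
  bit 0 = 0: acc unchanged = O
  bit 1 = 0: acc unchanged = O
  bit 2 = 1: acc = O + (16, 13) = (16, 13)
  bit 3 = 0: acc unchanged = (16, 13)
  bit 4 = 1: acc = (16, 13) + (2, 15) = (7, 10)

20P = (7, 10)


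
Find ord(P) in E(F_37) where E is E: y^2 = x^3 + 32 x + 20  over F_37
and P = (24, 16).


Compute successive multiples of P until we hit O:
  1P = (24, 16)
  2P = (17, 36)
  3P = (17, 1)
  4P = (24, 21)
  5P = O

ord(P) = 5


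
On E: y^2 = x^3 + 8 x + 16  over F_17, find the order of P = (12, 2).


Compute successive multiples of P until we hit O:
  1P = (12, 2)
  2P = (6, 12)
  3P = (15, 3)
  4P = (9, 16)
  5P = (14, 13)
  6P = (0, 13)
  7P = (1, 12)
  8P = (3, 13)
  ... (continuing to 19P)
  19P = O

ord(P) = 19


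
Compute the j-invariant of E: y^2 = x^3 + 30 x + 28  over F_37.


Delta = -16(4 a^3 + 27 b^2) mod 37 = 21
-1728 * (4 a)^3 = -1728 * (4*30)^3 mod 37 = 27
j = 27 * 21^(-1) mod 37 = 33

j = 33 (mod 37)


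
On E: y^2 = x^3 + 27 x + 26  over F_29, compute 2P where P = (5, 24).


Doubling: s = (3 x1^2 + a) / (2 y1)
s = (3*5^2 + 27) / (2*24) mod 29 = 13
x3 = s^2 - 2 x1 mod 29 = 13^2 - 2*5 = 14
y3 = s (x1 - x3) - y1 mod 29 = 13 * (5 - 14) - 24 = 4

2P = (14, 4)


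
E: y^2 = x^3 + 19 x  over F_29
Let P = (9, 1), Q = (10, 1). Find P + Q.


P != Q, so use the chord formula.
s = (y2 - y1) / (x2 - x1) = (0) / (1) mod 29 = 0
x3 = s^2 - x1 - x2 mod 29 = 0^2 - 9 - 10 = 10
y3 = s (x1 - x3) - y1 mod 29 = 0 * (9 - 10) - 1 = 28

P + Q = (10, 28)


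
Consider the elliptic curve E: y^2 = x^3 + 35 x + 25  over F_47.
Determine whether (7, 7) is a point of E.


Check whether y^2 = x^3 + 35 x + 25 (mod 47) for (x, y) = (7, 7).
LHS: y^2 = 7^2 mod 47 = 2
RHS: x^3 + 35 x + 25 = 7^3 + 35*7 + 25 mod 47 = 2
LHS = RHS

Yes, on the curve


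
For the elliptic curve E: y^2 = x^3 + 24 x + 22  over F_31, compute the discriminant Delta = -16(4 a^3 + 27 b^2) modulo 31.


4 a^3 + 27 b^2 = 4*24^3 + 27*22^2 = 55296 + 13068 = 68364
Delta = -16 * (68364) = -1093824
Delta mod 31 = 11

Delta = 11 (mod 31)


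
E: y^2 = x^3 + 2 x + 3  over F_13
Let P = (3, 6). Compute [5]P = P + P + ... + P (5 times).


k = 5 = 101_2 (binary, LSB first: 101)
Double-and-add from P = (3, 6):
  bit 0 = 1: acc = O + (3, 6) = (3, 6)
  bit 1 = 0: acc unchanged = (3, 6)
  bit 2 = 1: acc = (3, 6) + (3, 6) = (3, 7)

5P = (3, 7)
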